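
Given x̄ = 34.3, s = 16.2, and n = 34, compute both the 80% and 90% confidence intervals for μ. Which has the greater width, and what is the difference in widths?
90% CI is wider by 2.13

df = 33
80% CI: t* = 1.308, (30.67, 37.93), width = 2 · t* · s/√n = 7.27
90% CI: t* = 1.692, (29.60, 39.00), width = 2 · t* · s/√n = 9.40

The 90% CI is wider by 9.40 - 7.27 = 2.13.
Higher confidence requires a wider interval.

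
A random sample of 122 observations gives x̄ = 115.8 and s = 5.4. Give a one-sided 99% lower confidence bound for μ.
μ ≥ 114.65

Lower bound (one-sided):
t* = 2.358 (one-sided for 99%)
Lower bound = x̄ - t* · s/√n = 115.8 - 2.358 · 5.4/√122 = 114.65

We are 99% confident that μ ≥ 114.65.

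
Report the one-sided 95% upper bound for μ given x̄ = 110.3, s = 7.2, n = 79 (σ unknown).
μ ≤ 111.65

Upper bound (one-sided):
t* = 1.665 (one-sided for 95%)
Upper bound = x̄ + t* · s/√n = 110.3 + 1.665 · 7.2/√79 = 111.65

We are 95% confident that μ ≤ 111.65.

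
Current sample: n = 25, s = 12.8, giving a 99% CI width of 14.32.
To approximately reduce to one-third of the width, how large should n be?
n ≈ 225

CI width ∝ 1/√n
To reduce width by factor 3, need √n to grow by 3 → need 3² = 9 times as many samples.

Current: n = 25, width = 14.32
New: n = 225, width ≈ 4.43

Width reduced by factor of 14.32/4.43 = 3.23.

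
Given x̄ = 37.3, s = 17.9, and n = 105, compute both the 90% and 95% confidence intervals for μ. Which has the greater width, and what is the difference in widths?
95% CI is wider by 1.13

df = 104
90% CI: t* = 1.660, (34.40, 40.20), width = 2 · t* · s/√n = 5.80
95% CI: t* = 1.983, (33.84, 40.76), width = 2 · t* · s/√n = 6.93

The 95% CI is wider by 6.93 - 5.80 = 1.13.
Higher confidence requires a wider interval.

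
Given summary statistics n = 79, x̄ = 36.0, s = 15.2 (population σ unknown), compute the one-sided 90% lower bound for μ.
μ ≥ 33.79

Lower bound (one-sided):
t* = 1.292 (one-sided for 90%)
Lower bound = x̄ - t* · s/√n = 36.0 - 1.292 · 15.2/√79 = 33.79

We are 90% confident that μ ≥ 33.79.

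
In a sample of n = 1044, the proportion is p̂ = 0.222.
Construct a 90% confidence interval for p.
(0.201, 0.243)

Proportion CI:
SE = √(p̂(1-p̂)/n) = √(0.222 · 0.778 / 1044) = 0.01286

z* = 1.645
Margin = z* · SE = 1.645 · 0.01286 = 0.0212

CI: 0.222 ± 0.0212 = (0.201, 0.243)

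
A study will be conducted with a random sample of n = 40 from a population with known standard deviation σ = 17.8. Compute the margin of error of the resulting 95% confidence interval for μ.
Margin of error = 5.52

Margin of error = z* · σ/√n
= 1.960 · 17.8/√40
= 1.960 · 17.8/6.3246
= 5.52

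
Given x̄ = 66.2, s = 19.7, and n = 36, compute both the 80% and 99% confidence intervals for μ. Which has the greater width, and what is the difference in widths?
99% CI is wider by 9.31

df = 35
80% CI: t* = 1.306, (61.91, 70.49), width = 2 · t* · s/√n = 8.58
99% CI: t* = 2.724, (57.26, 75.14), width = 2 · t* · s/√n = 17.89

The 99% CI is wider by 17.89 - 8.58 = 9.31.
Higher confidence requires a wider interval.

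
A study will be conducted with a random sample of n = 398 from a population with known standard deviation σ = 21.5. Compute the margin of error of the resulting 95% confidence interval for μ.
Margin of error = 2.11

Margin of error = z* · σ/√n
= 1.960 · 21.5/√398
= 1.960 · 21.5/19.9499
= 2.11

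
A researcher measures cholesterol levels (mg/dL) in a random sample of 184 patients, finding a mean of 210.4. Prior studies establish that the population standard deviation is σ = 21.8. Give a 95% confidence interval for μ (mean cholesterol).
(207.25, 213.55)

z-interval (σ known):
z* = 1.960 for 95% confidence

Margin of error = z* · σ/√n = 1.960 · 21.8/√184 = 3.15

CI: (210.4 - 3.15, 210.4 + 3.15) = (207.25, 213.55)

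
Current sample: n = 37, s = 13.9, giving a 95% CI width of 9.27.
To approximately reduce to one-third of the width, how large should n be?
n ≈ 333

CI width ∝ 1/√n
To reduce width by factor 3, need √n to grow by 3 → need 3² = 9 times as many samples.

Current: n = 37, width = 9.27
New: n = 333, width ≈ 3.00

Width reduced by factor of 9.27/3.00 = 3.09.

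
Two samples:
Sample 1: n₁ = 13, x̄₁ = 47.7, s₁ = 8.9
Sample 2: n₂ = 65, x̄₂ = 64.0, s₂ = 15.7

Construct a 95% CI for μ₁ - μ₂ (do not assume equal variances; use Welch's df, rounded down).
(-22.73, -9.87)

Difference: x̄₁ - x̄₂ = -16.30
SE = √(s₁²/n₁ + s₂²/n₂) = √(8.9²/13 + 15.7²/65) = 3.1441
df = 29.45 → 29 (Welch–Satterthwaite, rounded down)
t* = 2.045

CI: -16.30 ± 2.045 · 3.1441 = -16.30 ± 6.43 = (-22.73, -9.87)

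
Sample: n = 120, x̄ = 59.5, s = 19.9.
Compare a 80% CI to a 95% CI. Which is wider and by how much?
95% CI is wider by 2.51

df = 119
80% CI: t* = 1.289, (57.16, 61.84), width = 2 · t* · s/√n = 4.68
95% CI: t* = 1.980, (55.90, 63.10), width = 2 · t* · s/√n = 7.19

The 95% CI is wider by 7.19 - 4.68 = 2.51.
Higher confidence requires a wider interval.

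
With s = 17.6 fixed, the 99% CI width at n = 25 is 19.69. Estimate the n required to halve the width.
n ≈ 100

CI width ∝ 1/√n
To reduce width by factor 2, need √n to grow by 2 → need 2² = 4 times as many samples.

Current: n = 25, width = 19.69
New: n = 100, width ≈ 9.24

Width reduced by factor of 19.69/9.24 = 2.13.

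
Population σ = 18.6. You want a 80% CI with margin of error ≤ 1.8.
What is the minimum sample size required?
n ≥ 176

For margin E ≤ 1.8:
n ≥ (z* · σ / E)²
n ≥ (1.282 · 18.6 / 1.8)²
n ≥ 175.49

Minimum n = 176 (rounding up)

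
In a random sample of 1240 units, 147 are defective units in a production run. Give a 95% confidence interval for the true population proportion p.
(0.101, 0.137)

Proportion CI:
p̂ = 147/1240 = 0.11855
SE = √(p̂(1-p̂)/n) = √(0.11855 · 0.88145 / 1240) = 0.00918

z* = 1.960
Margin = z* · SE = 1.960 · 0.00918 = 0.0180

CI: 0.11855 ± 0.0180 = (0.101, 0.137)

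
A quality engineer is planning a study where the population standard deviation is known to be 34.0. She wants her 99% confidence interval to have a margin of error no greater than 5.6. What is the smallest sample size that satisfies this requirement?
n ≥ 245

For margin E ≤ 5.6:
n ≥ (z* · σ / E)²
n ≥ (2.576 · 34.0 / 5.6)²
n ≥ 244.61

Minimum n = 245 (rounding up)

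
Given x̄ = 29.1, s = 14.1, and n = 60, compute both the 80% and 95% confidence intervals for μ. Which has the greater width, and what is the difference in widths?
95% CI is wider by 2.56

df = 59
80% CI: t* = 1.296, (26.74, 31.46), width = 2 · t* · s/√n = 4.72
95% CI: t* = 2.001, (25.46, 32.74), width = 2 · t* · s/√n = 7.28

The 95% CI is wider by 7.28 - 4.72 = 2.56.
Higher confidence requires a wider interval.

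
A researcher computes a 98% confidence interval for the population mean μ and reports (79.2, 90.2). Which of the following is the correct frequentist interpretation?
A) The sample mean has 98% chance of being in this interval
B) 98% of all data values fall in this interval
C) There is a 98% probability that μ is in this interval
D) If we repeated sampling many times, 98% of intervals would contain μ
D

A) Wrong — x̄ is observed and sits in the interval by construction.
B) Wrong — a CI is about the parameter μ, not individual data values.
C) Wrong — μ is fixed; the randomness lives in the interval, not in μ.
D) Correct — this is the frequentist long-run coverage interpretation.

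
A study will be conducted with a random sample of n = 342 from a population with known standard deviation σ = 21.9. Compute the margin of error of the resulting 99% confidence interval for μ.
Margin of error = 3.05

Margin of error = z* · σ/√n
= 2.576 · 21.9/√342
= 2.576 · 21.9/18.4932
= 3.05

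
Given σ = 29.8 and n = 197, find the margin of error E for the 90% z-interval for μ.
Margin of error = 3.49

Margin of error = z* · σ/√n
= 1.645 · 29.8/√197
= 1.645 · 29.8/14.0357
= 3.49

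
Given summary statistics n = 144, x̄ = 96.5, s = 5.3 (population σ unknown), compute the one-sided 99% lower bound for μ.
μ ≥ 95.46

Lower bound (one-sided):
t* = 2.353 (one-sided for 99%)
Lower bound = x̄ - t* · s/√n = 96.5 - 2.353 · 5.3/√144 = 95.46

We are 99% confident that μ ≥ 95.46.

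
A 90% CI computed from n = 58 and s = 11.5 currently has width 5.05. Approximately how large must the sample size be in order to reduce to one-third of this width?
n ≈ 522

CI width ∝ 1/√n
To reduce width by factor 3, need √n to grow by 3 → need 3² = 9 times as many samples.

Current: n = 58, width = 5.05
New: n = 522, width ≈ 1.66

Width reduced by factor of 5.05/1.66 = 3.04.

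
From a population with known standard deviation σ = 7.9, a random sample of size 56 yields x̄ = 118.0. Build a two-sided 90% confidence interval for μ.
(116.26, 119.74)

z-interval (σ known):
z* = 1.645 for 90% confidence

Margin of error = z* · σ/√n = 1.645 · 7.9/√56 = 1.74

CI: (118.0 - 1.74, 118.0 + 1.74) = (116.26, 119.74)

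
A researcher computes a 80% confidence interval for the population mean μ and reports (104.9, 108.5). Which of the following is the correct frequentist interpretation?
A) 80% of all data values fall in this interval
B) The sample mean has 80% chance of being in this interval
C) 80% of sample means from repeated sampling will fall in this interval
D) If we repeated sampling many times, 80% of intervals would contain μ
D

A) Wrong — a CI is about the parameter μ, not individual data values.
B) Wrong — x̄ is observed and sits in the interval by construction.
C) Wrong — coverage applies to intervals containing μ, not to future x̄ values.
D) Correct — this is the frequentist long-run coverage interpretation.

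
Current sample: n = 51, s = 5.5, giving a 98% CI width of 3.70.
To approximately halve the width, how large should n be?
n ≈ 204

CI width ∝ 1/√n
To reduce width by factor 2, need √n to grow by 2 → need 2² = 4 times as many samples.

Current: n = 51, width = 3.70
New: n = 204, width ≈ 1.81

Width reduced by factor of 3.70/1.81 = 2.04.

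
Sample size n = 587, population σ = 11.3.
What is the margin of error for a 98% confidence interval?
Margin of error = 1.08

Margin of error = z* · σ/√n
= 2.326 · 11.3/√587
= 2.326 · 11.3/24.2281
= 1.08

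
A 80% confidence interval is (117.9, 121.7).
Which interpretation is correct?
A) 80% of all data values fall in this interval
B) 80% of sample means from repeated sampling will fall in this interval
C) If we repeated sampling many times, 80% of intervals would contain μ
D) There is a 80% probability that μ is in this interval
C

A) Wrong — a CI is about the parameter μ, not individual data values.
B) Wrong — coverage applies to intervals containing μ, not to future x̄ values.
C) Correct — this is the frequentist long-run coverage interpretation.
D) Wrong — μ is fixed; the randomness lives in the interval, not in μ.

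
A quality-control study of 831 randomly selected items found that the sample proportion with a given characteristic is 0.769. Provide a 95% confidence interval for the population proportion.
(0.740, 0.798)

Proportion CI:
SE = √(p̂(1-p̂)/n) = √(0.769 · 0.231 / 831) = 0.01462

z* = 1.960
Margin = z* · SE = 1.960 · 0.01462 = 0.0287

CI: 0.769 ± 0.0287 = (0.740, 0.798)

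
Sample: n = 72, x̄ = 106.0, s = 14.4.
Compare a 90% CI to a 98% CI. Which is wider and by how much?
98% CI is wider by 2.42

df = 71
90% CI: t* = 1.667, (103.17, 108.83), width = 2 · t* · s/√n = 5.66
98% CI: t* = 2.380, (101.96, 110.04), width = 2 · t* · s/√n = 8.08

The 98% CI is wider by 8.08 - 5.66 = 2.42.
Higher confidence requires a wider interval.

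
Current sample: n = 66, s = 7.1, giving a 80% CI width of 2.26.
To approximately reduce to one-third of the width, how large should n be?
n ≈ 594

CI width ∝ 1/√n
To reduce width by factor 3, need √n to grow by 3 → need 3² = 9 times as many samples.

Current: n = 66, width = 2.26
New: n = 594, width ≈ 0.75

Width reduced by factor of 2.26/0.75 = 3.01.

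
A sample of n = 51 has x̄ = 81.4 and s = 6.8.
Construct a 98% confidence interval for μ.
(79.11, 83.69)

t-interval (σ unknown):
df = n - 1 = 50
t* = 2.403 for 98% confidence

Margin of error = t* · s/√n = 2.403 · 6.8/√51 = 2.29

CI: (79.11, 83.69)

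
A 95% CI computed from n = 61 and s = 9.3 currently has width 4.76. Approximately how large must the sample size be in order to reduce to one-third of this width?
n ≈ 549

CI width ∝ 1/√n
To reduce width by factor 3, need √n to grow by 3 → need 3² = 9 times as many samples.

Current: n = 61, width = 4.76
New: n = 549, width ≈ 1.56

Width reduced by factor of 4.76/1.56 = 3.05.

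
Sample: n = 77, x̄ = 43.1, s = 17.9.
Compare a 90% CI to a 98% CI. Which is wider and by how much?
98% CI is wider by 2.90

df = 76
90% CI: t* = 1.665, (39.70, 46.50), width = 2 · t* · s/√n = 6.79
98% CI: t* = 2.376, (38.25, 47.95), width = 2 · t* · s/√n = 9.69

The 98% CI is wider by 9.69 - 6.79 = 2.90.
Higher confidence requires a wider interval.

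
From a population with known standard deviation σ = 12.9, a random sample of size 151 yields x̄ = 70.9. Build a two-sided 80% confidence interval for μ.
(69.55, 72.25)

z-interval (σ known):
z* = 1.282 for 80% confidence

Margin of error = z* · σ/√n = 1.282 · 12.9/√151 = 1.35

CI: (70.9 - 1.35, 70.9 + 1.35) = (69.55, 72.25)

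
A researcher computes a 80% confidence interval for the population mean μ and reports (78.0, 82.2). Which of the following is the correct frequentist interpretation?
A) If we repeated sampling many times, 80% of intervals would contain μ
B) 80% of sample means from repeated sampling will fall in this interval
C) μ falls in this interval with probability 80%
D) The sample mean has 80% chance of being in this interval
A

A) Correct — this is the frequentist long-run coverage interpretation.
B) Wrong — coverage applies to intervals containing μ, not to future x̄ values.
C) Wrong — μ is fixed; the randomness lives in the interval, not in μ.
D) Wrong — x̄ is observed and sits in the interval by construction.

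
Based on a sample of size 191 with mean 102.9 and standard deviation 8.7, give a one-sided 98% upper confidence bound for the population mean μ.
μ ≤ 104.20

Upper bound (one-sided):
t* = 2.068 (one-sided for 98%)
Upper bound = x̄ + t* · s/√n = 102.9 + 2.068 · 8.7/√191 = 104.20

We are 98% confident that μ ≤ 104.20.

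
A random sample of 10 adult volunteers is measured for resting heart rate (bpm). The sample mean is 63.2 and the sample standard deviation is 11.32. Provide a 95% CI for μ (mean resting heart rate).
(55.10, 71.30)

t-interval (σ unknown):
df = n - 1 = 9
t* = 2.262 for 95% confidence

Margin of error = t* · s/√n = 2.262 · 11.32/√10 = 8.10

CI: (55.10, 71.30)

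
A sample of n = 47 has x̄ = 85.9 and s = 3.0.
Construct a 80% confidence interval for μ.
(85.33, 86.47)

t-interval (σ unknown):
df = n - 1 = 46
t* = 1.300 for 80% confidence

Margin of error = t* · s/√n = 1.300 · 3.0/√47 = 0.57

CI: (85.33, 86.47)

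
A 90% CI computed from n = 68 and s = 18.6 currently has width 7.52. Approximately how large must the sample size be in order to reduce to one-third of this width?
n ≈ 612

CI width ∝ 1/√n
To reduce width by factor 3, need √n to grow by 3 → need 3² = 9 times as many samples.

Current: n = 68, width = 7.52
New: n = 612, width ≈ 2.48

Width reduced by factor of 7.52/2.48 = 3.03.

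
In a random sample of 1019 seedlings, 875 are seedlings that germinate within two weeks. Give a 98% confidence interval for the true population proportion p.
(0.833, 0.884)

Proportion CI:
p̂ = 875/1019 = 0.85868
SE = √(p̂(1-p̂)/n) = √(0.85868 · 0.14132 / 1019) = 0.01091

z* = 2.326
Margin = z* · SE = 2.326 · 0.01091 = 0.0254

CI: 0.85868 ± 0.0254 = (0.833, 0.884)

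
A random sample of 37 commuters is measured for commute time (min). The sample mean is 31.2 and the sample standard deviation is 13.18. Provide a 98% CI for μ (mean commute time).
(25.93, 36.47)

t-interval (σ unknown):
df = n - 1 = 36
t* = 2.434 for 98% confidence

Margin of error = t* · s/√n = 2.434 · 13.18/√37 = 5.27

CI: (25.93, 36.47)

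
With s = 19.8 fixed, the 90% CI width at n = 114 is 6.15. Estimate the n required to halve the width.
n ≈ 456

CI width ∝ 1/√n
To reduce width by factor 2, need √n to grow by 2 → need 2² = 4 times as many samples.

Current: n = 114, width = 6.15
New: n = 456, width ≈ 3.06

Width reduced by factor of 6.15/3.06 = 2.01.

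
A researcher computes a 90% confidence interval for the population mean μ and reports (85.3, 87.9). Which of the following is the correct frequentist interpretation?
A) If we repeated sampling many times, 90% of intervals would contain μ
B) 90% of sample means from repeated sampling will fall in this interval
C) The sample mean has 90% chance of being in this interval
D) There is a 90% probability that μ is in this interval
A

A) Correct — this is the frequentist long-run coverage interpretation.
B) Wrong — coverage applies to intervals containing μ, not to future x̄ values.
C) Wrong — x̄ is observed and sits in the interval by construction.
D) Wrong — μ is fixed; the randomness lives in the interval, not in μ.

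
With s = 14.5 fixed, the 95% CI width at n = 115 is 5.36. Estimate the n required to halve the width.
n ≈ 460

CI width ∝ 1/√n
To reduce width by factor 2, need √n to grow by 2 → need 2² = 4 times as many samples.

Current: n = 115, width = 5.36
New: n = 460, width ≈ 2.66

Width reduced by factor of 5.36/2.66 = 2.02.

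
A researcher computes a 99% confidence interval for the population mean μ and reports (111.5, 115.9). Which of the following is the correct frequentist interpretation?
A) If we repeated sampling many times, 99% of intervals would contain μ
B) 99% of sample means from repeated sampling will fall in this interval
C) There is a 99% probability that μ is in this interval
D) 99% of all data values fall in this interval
A

A) Correct — this is the frequentist long-run coverage interpretation.
B) Wrong — coverage applies to intervals containing μ, not to future x̄ values.
C) Wrong — μ is fixed; the randomness lives in the interval, not in μ.
D) Wrong — a CI is about the parameter μ, not individual data values.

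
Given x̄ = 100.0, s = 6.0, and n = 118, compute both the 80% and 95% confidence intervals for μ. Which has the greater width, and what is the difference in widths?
95% CI is wider by 0.77

df = 117
80% CI: t* = 1.289, (99.29, 100.71), width = 2 · t* · s/√n = 1.42
95% CI: t* = 1.980, (98.91, 101.09), width = 2 · t* · s/√n = 2.19

The 95% CI is wider by 2.19 - 1.42 = 0.77.
Higher confidence requires a wider interval.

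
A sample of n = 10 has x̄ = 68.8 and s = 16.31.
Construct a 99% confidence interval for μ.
(52.04, 85.56)

t-interval (σ unknown):
df = n - 1 = 9
t* = 3.250 for 99% confidence

Margin of error = t* · s/√n = 3.250 · 16.31/√10 = 16.76

CI: (52.04, 85.56)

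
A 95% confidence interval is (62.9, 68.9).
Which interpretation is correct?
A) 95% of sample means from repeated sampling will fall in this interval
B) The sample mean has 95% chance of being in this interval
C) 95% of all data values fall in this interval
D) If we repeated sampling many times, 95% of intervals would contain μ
D

A) Wrong — coverage applies to intervals containing μ, not to future x̄ values.
B) Wrong — x̄ is observed and sits in the interval by construction.
C) Wrong — a CI is about the parameter μ, not individual data values.
D) Correct — this is the frequentist long-run coverage interpretation.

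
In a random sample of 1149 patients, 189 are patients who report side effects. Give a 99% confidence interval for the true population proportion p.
(0.136, 0.193)

Proportion CI:
p̂ = 189/1149 = 0.16449
SE = √(p̂(1-p̂)/n) = √(0.16449 · 0.83551 / 1149) = 0.01094

z* = 2.576
Margin = z* · SE = 2.576 · 0.01094 = 0.0282

CI: 0.16449 ± 0.0282 = (0.136, 0.193)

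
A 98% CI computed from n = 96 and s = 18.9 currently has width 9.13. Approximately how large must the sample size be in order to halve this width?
n ≈ 384

CI width ∝ 1/√n
To reduce width by factor 2, need √n to grow by 2 → need 2² = 4 times as many samples.

Current: n = 96, width = 9.13
New: n = 384, width ≈ 4.51

Width reduced by factor of 9.13/4.51 = 2.02.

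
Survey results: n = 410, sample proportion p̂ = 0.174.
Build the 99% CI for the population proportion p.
(0.126, 0.222)

Proportion CI:
SE = √(p̂(1-p̂)/n) = √(0.174 · 0.826 / 410) = 0.01872

z* = 2.576
Margin = z* · SE = 2.576 · 0.01872 = 0.0482

CI: 0.174 ± 0.0482 = (0.126, 0.222)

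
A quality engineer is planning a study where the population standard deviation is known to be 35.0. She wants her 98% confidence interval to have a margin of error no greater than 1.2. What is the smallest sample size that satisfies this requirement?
n ≥ 4603

For margin E ≤ 1.2:
n ≥ (z* · σ / E)²
n ≥ (2.326 · 35.0 / 1.2)²
n ≥ 4602.49

Minimum n = 4603 (rounding up)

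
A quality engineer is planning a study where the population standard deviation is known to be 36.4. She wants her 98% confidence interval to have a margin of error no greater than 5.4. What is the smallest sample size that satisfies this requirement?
n ≥ 246

For margin E ≤ 5.4:
n ≥ (z* · σ / E)²
n ≥ (2.326 · 36.4 / 5.4)²
n ≥ 245.83

Minimum n = 246 (rounding up)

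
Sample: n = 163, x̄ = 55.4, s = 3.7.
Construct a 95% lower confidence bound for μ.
μ ≥ 54.92

Lower bound (one-sided):
t* = 1.654 (one-sided for 95%)
Lower bound = x̄ - t* · s/√n = 55.4 - 1.654 · 3.7/√163 = 54.92

We are 95% confident that μ ≥ 54.92.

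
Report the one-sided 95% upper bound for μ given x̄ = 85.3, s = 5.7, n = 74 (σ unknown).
μ ≤ 86.40

Upper bound (one-sided):
t* = 1.666 (one-sided for 95%)
Upper bound = x̄ + t* · s/√n = 85.3 + 1.666 · 5.7/√74 = 86.40

We are 95% confident that μ ≤ 86.40.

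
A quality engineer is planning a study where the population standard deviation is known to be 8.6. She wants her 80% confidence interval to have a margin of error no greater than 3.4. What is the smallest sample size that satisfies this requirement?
n ≥ 11

For margin E ≤ 3.4:
n ≥ (z* · σ / E)²
n ≥ (1.282 · 8.6 / 3.4)²
n ≥ 10.52

Minimum n = 11 (rounding up)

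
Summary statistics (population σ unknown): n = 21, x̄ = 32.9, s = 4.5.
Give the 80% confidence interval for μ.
(31.60, 34.20)

t-interval (σ unknown):
df = n - 1 = 20
t* = 1.325 for 80% confidence

Margin of error = t* · s/√n = 1.325 · 4.5/√21 = 1.30

CI: (31.60, 34.20)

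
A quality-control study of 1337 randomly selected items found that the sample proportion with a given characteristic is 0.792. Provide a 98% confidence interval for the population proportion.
(0.766, 0.818)

Proportion CI:
SE = √(p̂(1-p̂)/n) = √(0.792 · 0.208 / 1337) = 0.01110

z* = 2.326
Margin = z* · SE = 2.326 · 0.01110 = 0.0258

CI: 0.792 ± 0.0258 = (0.766, 0.818)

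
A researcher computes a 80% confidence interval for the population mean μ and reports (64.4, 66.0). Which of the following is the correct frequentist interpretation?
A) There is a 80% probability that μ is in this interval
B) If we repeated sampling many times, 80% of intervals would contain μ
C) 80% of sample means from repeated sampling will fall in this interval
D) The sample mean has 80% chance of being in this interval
B

A) Wrong — μ is fixed; the randomness lives in the interval, not in μ.
B) Correct — this is the frequentist long-run coverage interpretation.
C) Wrong — coverage applies to intervals containing μ, not to future x̄ values.
D) Wrong — x̄ is observed and sits in the interval by construction.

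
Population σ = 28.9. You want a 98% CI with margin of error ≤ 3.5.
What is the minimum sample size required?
n ≥ 369

For margin E ≤ 3.5:
n ≥ (z* · σ / E)²
n ≥ (2.326 · 28.9 / 3.5)²
n ≥ 368.87

Minimum n = 369 (rounding up)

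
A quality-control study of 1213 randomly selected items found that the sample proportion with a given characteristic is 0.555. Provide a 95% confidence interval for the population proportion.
(0.527, 0.583)

Proportion CI:
SE = √(p̂(1-p̂)/n) = √(0.555 · 0.445 / 1213) = 0.01427

z* = 1.960
Margin = z* · SE = 1.960 · 0.01427 = 0.0280

CI: 0.555 ± 0.0280 = (0.527, 0.583)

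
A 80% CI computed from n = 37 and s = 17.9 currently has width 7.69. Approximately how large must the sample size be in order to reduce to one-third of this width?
n ≈ 333

CI width ∝ 1/√n
To reduce width by factor 3, need √n to grow by 3 → need 3² = 9 times as many samples.

Current: n = 37, width = 7.69
New: n = 333, width ≈ 2.52

Width reduced by factor of 7.69/2.52 = 3.05.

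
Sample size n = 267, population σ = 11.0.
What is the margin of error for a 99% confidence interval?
Margin of error = 1.73

Margin of error = z* · σ/√n
= 2.576 · 11.0/√267
= 2.576 · 11.0/16.3401
= 1.73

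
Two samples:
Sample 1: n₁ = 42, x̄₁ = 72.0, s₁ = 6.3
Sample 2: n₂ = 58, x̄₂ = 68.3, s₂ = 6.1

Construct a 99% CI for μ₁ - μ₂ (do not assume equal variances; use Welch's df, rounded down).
(0.38, 7.02)

Difference: x̄₁ - x̄₂ = 3.70
SE = √(s₁²/n₁ + s₂²/n₂) = √(6.3²/42 + 6.1²/58) = 1.2596
df = 86.79 → 86 (Welch–Satterthwaite, rounded down)
t* = 2.634

CI: 3.70 ± 2.634 · 1.2596 = 3.70 ± 3.32 = (0.38, 7.02)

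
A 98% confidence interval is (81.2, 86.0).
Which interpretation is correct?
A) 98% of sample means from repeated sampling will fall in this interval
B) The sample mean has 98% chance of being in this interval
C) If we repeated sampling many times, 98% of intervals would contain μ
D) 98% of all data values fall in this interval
C

A) Wrong — coverage applies to intervals containing μ, not to future x̄ values.
B) Wrong — x̄ is observed and sits in the interval by construction.
C) Correct — this is the frequentist long-run coverage interpretation.
D) Wrong — a CI is about the parameter μ, not individual data values.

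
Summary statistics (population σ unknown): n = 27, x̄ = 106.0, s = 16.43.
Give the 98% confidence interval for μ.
(98.16, 113.84)

t-interval (σ unknown):
df = n - 1 = 26
t* = 2.479 for 98% confidence

Margin of error = t* · s/√n = 2.479 · 16.43/√27 = 7.84

CI: (98.16, 113.84)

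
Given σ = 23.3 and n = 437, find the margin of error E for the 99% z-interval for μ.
Margin of error = 2.87

Margin of error = z* · σ/√n
= 2.576 · 23.3/√437
= 2.576 · 23.3/20.9045
= 2.87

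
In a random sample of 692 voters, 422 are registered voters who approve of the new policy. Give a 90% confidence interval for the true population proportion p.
(0.579, 0.640)

Proportion CI:
p̂ = 422/692 = 0.60983
SE = √(p̂(1-p̂)/n) = √(0.60983 · 0.39017 / 692) = 0.01854

z* = 1.645
Margin = z* · SE = 1.645 · 0.01854 = 0.0305

CI: 0.60983 ± 0.0305 = (0.579, 0.640)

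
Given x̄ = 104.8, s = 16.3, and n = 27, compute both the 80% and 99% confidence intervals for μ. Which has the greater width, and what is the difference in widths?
99% CI is wider by 9.19

df = 26
80% CI: t* = 1.315, (100.67, 108.93), width = 2 · t* · s/√n = 8.25
99% CI: t* = 2.779, (96.08, 113.52), width = 2 · t* · s/√n = 17.44

The 99% CI is wider by 17.44 - 8.25 = 9.19.
Higher confidence requires a wider interval.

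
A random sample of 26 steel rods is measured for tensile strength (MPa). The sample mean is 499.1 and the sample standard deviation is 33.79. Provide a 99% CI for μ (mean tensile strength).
(480.63, 517.57)

t-interval (σ unknown):
df = n - 1 = 25
t* = 2.787 for 99% confidence

Margin of error = t* · s/√n = 2.787 · 33.79/√26 = 18.47

CI: (480.63, 517.57)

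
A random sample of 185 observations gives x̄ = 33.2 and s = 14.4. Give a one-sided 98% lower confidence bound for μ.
μ ≥ 31.01

Lower bound (one-sided):
t* = 2.068 (one-sided for 98%)
Lower bound = x̄ - t* · s/√n = 33.2 - 2.068 · 14.4/√185 = 31.01

We are 98% confident that μ ≥ 31.01.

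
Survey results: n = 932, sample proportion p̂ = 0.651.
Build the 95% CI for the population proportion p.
(0.620, 0.682)

Proportion CI:
SE = √(p̂(1-p̂)/n) = √(0.651 · 0.349 / 932) = 0.01561

z* = 1.960
Margin = z* · SE = 1.960 · 0.01561 = 0.0306

CI: 0.651 ± 0.0306 = (0.620, 0.682)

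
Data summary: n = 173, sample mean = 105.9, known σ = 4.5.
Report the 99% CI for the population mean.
(105.02, 106.78)

z-interval (σ known):
z* = 2.576 for 99% confidence

Margin of error = z* · σ/√n = 2.576 · 4.5/√173 = 0.88

CI: (105.9 - 0.88, 105.9 + 0.88) = (105.02, 106.78)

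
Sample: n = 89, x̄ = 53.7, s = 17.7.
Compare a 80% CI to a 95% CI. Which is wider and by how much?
95% CI is wider by 2.62

df = 88
80% CI: t* = 1.291, (51.28, 56.12), width = 2 · t* · s/√n = 4.84
95% CI: t* = 1.987, (49.97, 57.43), width = 2 · t* · s/√n = 7.46

The 95% CI is wider by 7.46 - 4.84 = 2.62.
Higher confidence requires a wider interval.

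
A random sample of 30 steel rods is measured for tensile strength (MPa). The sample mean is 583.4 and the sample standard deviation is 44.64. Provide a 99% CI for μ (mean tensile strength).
(560.94, 605.86)

t-interval (σ unknown):
df = n - 1 = 29
t* = 2.756 for 99% confidence

Margin of error = t* · s/√n = 2.756 · 44.64/√30 = 22.46

CI: (560.94, 605.86)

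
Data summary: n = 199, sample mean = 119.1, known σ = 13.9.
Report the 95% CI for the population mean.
(117.17, 121.03)

z-interval (σ known):
z* = 1.960 for 95% confidence

Margin of error = z* · σ/√n = 1.960 · 13.9/√199 = 1.93

CI: (119.1 - 1.93, 119.1 + 1.93) = (117.17, 121.03)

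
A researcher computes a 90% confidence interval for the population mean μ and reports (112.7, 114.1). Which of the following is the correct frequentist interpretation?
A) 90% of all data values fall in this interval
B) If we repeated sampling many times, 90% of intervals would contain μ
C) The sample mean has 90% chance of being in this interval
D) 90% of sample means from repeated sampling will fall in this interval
B

A) Wrong — a CI is about the parameter μ, not individual data values.
B) Correct — this is the frequentist long-run coverage interpretation.
C) Wrong — x̄ is observed and sits in the interval by construction.
D) Wrong — coverage applies to intervals containing μ, not to future x̄ values.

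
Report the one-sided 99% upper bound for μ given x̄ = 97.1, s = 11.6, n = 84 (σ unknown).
μ ≤ 100.10

Upper bound (one-sided):
t* = 2.372 (one-sided for 99%)
Upper bound = x̄ + t* · s/√n = 97.1 + 2.372 · 11.6/√84 = 100.10

We are 99% confident that μ ≤ 100.10.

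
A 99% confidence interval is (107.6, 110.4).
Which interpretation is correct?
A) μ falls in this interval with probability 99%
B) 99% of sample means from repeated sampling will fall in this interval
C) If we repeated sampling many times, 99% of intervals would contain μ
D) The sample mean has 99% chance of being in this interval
C

A) Wrong — μ is fixed; the randomness lives in the interval, not in μ.
B) Wrong — coverage applies to intervals containing μ, not to future x̄ values.
C) Correct — this is the frequentist long-run coverage interpretation.
D) Wrong — x̄ is observed and sits in the interval by construction.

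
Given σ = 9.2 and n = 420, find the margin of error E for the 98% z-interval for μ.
Margin of error = 1.04

Margin of error = z* · σ/√n
= 2.326 · 9.2/√420
= 2.326 · 9.2/20.4939
= 1.04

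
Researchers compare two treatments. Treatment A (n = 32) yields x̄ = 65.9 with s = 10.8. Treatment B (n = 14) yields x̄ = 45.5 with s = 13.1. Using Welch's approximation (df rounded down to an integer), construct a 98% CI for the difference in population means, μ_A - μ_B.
(10.36, 30.44)

Difference: x̄₁ - x̄₂ = 20.40
SE = √(s₁²/n₁ + s₂²/n₂) = √(10.8²/32 + 13.1²/14) = 3.9878
df = 21.10 → 21 (Welch–Satterthwaite, rounded down)
t* = 2.518

CI: 20.40 ± 2.518 · 3.9878 = 20.40 ± 10.04 = (10.36, 30.44)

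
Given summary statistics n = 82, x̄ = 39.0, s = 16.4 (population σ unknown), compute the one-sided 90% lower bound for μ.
μ ≥ 36.66

Lower bound (one-sided):
t* = 1.292 (one-sided for 90%)
Lower bound = x̄ - t* · s/√n = 39.0 - 1.292 · 16.4/√82 = 36.66

We are 90% confident that μ ≥ 36.66.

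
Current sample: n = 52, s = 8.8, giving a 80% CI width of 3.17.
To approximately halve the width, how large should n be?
n ≈ 208

CI width ∝ 1/√n
To reduce width by factor 2, need √n to grow by 2 → need 2² = 4 times as many samples.

Current: n = 52, width = 3.17
New: n = 208, width ≈ 1.57

Width reduced by factor of 3.17/1.57 = 2.02.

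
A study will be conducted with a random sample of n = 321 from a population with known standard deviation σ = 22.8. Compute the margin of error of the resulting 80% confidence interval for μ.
Margin of error = 1.63

Margin of error = z* · σ/√n
= 1.282 · 22.8/√321
= 1.282 · 22.8/17.9165
= 1.63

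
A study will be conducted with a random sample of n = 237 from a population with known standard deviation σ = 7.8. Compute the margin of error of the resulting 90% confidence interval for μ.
Margin of error = 0.83

Margin of error = z* · σ/√n
= 1.645 · 7.8/√237
= 1.645 · 7.8/15.3948
= 0.83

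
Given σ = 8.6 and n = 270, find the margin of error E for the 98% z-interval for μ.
Margin of error = 1.22

Margin of error = z* · σ/√n
= 2.326 · 8.6/√270
= 2.326 · 8.6/16.4317
= 1.22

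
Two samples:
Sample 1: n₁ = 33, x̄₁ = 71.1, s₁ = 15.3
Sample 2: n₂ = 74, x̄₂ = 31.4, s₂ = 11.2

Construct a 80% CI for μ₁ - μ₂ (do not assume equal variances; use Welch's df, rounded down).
(35.85, 43.55)

Difference: x̄₁ - x̄₂ = 39.70
SE = √(s₁²/n₁ + s₂²/n₂) = √(15.3²/33 + 11.2²/74) = 2.9646
df = 47.92 → 47 (Welch–Satterthwaite, rounded down)
t* = 1.300

CI: 39.70 ± 1.300 · 2.9646 = 39.70 ± 3.85 = (35.85, 43.55)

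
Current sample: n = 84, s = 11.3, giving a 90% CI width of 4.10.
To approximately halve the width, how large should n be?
n ≈ 336

CI width ∝ 1/√n
To reduce width by factor 2, need √n to grow by 2 → need 2² = 4 times as many samples.

Current: n = 84, width = 4.10
New: n = 336, width ≈ 2.03

Width reduced by factor of 4.10/2.03 = 2.02.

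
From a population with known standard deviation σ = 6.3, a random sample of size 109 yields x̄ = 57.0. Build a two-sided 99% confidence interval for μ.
(55.45, 58.55)

z-interval (σ known):
z* = 2.576 for 99% confidence

Margin of error = z* · σ/√n = 2.576 · 6.3/√109 = 1.55

CI: (57.0 - 1.55, 57.0 + 1.55) = (55.45, 58.55)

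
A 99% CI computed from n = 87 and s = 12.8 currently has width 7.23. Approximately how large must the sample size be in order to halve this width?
n ≈ 348

CI width ∝ 1/√n
To reduce width by factor 2, need √n to grow by 2 → need 2² = 4 times as many samples.

Current: n = 87, width = 7.23
New: n = 348, width ≈ 3.55

Width reduced by factor of 7.23/3.55 = 2.04.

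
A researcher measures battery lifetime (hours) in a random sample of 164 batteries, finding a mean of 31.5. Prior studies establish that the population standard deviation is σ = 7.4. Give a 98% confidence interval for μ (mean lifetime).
(30.16, 32.84)

z-interval (σ known):
z* = 2.326 for 98% confidence

Margin of error = z* · σ/√n = 2.326 · 7.4/√164 = 1.34

CI: (31.5 - 1.34, 31.5 + 1.34) = (30.16, 32.84)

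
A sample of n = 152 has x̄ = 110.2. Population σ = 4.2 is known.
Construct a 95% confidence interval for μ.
(109.53, 110.87)

z-interval (σ known):
z* = 1.960 for 95% confidence

Margin of error = z* · σ/√n = 1.960 · 4.2/√152 = 0.67

CI: (110.2 - 0.67, 110.2 + 0.67) = (109.53, 110.87)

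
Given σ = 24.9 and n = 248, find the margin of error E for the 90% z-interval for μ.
Margin of error = 2.60

Margin of error = z* · σ/√n
= 1.645 · 24.9/√248
= 1.645 · 24.9/15.7480
= 2.60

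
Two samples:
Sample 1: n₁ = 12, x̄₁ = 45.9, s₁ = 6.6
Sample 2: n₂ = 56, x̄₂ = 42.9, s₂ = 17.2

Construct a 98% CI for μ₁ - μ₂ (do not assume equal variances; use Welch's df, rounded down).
(-4.19, 10.19)

Difference: x̄₁ - x̄₂ = 3.00
SE = √(s₁²/n₁ + s₂²/n₂) = √(6.6²/12 + 17.2²/56) = 2.9854
df = 46.58 → 46 (Welch–Satterthwaite, rounded down)
t* = 2.410

CI: 3.00 ± 2.410 · 2.9854 = 3.00 ± 7.19 = (-4.19, 10.19)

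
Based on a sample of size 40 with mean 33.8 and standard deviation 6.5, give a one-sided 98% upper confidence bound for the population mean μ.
μ ≤ 35.98

Upper bound (one-sided):
t* = 2.125 (one-sided for 98%)
Upper bound = x̄ + t* · s/√n = 33.8 + 2.125 · 6.5/√40 = 35.98

We are 98% confident that μ ≤ 35.98.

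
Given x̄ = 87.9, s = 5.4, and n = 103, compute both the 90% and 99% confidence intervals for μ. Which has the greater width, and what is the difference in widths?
99% CI is wider by 1.02

df = 102
90% CI: t* = 1.660, (87.02, 88.78), width = 2 · t* · s/√n = 1.77
99% CI: t* = 2.625, (86.50, 89.30), width = 2 · t* · s/√n = 2.79

The 99% CI is wider by 2.79 - 1.77 = 1.02.
Higher confidence requires a wider interval.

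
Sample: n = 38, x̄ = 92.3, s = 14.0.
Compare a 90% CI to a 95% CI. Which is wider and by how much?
95% CI is wider by 1.54

df = 37
90% CI: t* = 1.687, (88.47, 96.13), width = 2 · t* · s/√n = 7.66
95% CI: t* = 2.026, (87.70, 96.90), width = 2 · t* · s/√n = 9.20

The 95% CI is wider by 9.20 - 7.66 = 1.54.
Higher confidence requires a wider interval.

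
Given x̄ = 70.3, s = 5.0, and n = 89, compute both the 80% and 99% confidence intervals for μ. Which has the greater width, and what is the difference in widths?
99% CI is wider by 1.42

df = 88
80% CI: t* = 1.291, (69.62, 70.98), width = 2 · t* · s/√n = 1.37
99% CI: t* = 2.633, (68.90, 71.70), width = 2 · t* · s/√n = 2.79

The 99% CI is wider by 2.79 - 1.37 = 1.42.
Higher confidence requires a wider interval.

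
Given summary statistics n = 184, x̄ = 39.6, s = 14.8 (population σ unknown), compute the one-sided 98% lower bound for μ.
μ ≥ 37.34

Lower bound (one-sided):
t* = 2.068 (one-sided for 98%)
Lower bound = x̄ - t* · s/√n = 39.6 - 2.068 · 14.8/√184 = 37.34

We are 98% confident that μ ≥ 37.34.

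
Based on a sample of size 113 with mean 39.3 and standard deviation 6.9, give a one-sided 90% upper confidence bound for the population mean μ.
μ ≤ 40.14

Upper bound (one-sided):
t* = 1.289 (one-sided for 90%)
Upper bound = x̄ + t* · s/√n = 39.3 + 1.289 · 6.9/√113 = 40.14

We are 90% confident that μ ≤ 40.14.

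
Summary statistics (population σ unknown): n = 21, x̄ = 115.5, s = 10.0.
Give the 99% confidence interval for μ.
(109.29, 121.71)

t-interval (σ unknown):
df = n - 1 = 20
t* = 2.845 for 99% confidence

Margin of error = t* · s/√n = 2.845 · 10.0/√21 = 6.21

CI: (109.29, 121.71)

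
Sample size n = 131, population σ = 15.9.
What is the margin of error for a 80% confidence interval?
Margin of error = 1.78

Margin of error = z* · σ/√n
= 1.282 · 15.9/√131
= 1.282 · 15.9/11.4455
= 1.78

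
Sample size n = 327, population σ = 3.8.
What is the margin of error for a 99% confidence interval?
Margin of error = 0.54

Margin of error = z* · σ/√n
= 2.576 · 3.8/√327
= 2.576 · 3.8/18.0831
= 0.54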